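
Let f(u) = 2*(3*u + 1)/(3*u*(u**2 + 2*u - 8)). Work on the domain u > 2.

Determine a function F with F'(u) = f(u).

An antiderivative is F(u) = (-3*log(u) + 14*log(u - 2) - 11*log(u + 4))/36.

Factor the denominator (3*u*(u - 2)*(u + 4)) and decompose: f = -11/(36*(u + 4)) + 7/(18*(u - 2)) - 1/(12*u); each piece integrates to a log, atan, or power term.
Check: d/du[(-3*log(u) + 14*log(u - 2) - 11*log(u + 4))/36] = (6*u + 2)/(3*u**3 + 6*u**2 - 24*u), which equals f(u).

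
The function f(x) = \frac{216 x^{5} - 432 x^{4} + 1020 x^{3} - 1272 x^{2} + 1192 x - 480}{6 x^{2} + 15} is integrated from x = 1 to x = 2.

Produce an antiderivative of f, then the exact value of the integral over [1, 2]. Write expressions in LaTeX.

An antiderivative F(x) passes only if d/dx[F] lands on f(x) exactly.
F(x) = 9 x^{4} - 24 x^{3} + 40 x^{2} - 32 x - \frac{2 \log{\left(x^{2} + \frac{5}{2} \right)}}{3} is an antiderivative of f.
Check: d/dx[9 x^{4} - 24 x^{3} + 40 x^{2} - 32 x - \frac{2 \log{\left(x^{2} + \frac{5}{2} \right)}}{3}] = \frac{216 x^{5} - 432 x^{4} + 1020 x^{3} - 1272 x^{2} + 1192 x - 480}{6 x^{2} + 15} = f(x).
F(2) = 48 - \frac{2 \log{\left(\frac{13}{2} \right)}}{3}; F(1) = -7 - \frac{2 \log{\left(\frac{7}{2} \right)}}{3}.
Integral = F(2) - F(1) = - \frac{2 \log{\left(\frac{13}{2} \right)}}{3} + \frac{2 \log{\left(\frac{7}{2} \right)}}{3} + 55.

Antiderivative: F(x) = 9 x^{4} - 24 x^{3} + 40 x^{2} - 32 x - \frac{2 \log{\left(x^{2} + \frac{5}{2} \right)}}{3}; value = - \frac{2 \log{\left(\frac{13}{2} \right)}}{3} + \frac{2 \log{\left(\frac{7}{2} \right)}}{3} + 55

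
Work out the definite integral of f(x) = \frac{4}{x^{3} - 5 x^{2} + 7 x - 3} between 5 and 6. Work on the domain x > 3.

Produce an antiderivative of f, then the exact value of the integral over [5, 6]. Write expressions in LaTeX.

Antiderivative: F(x) = \frac{x \log{\left(x - 3 \right)} - x \log{\left(x - 1 \right)} - \log{\left(x - 3 \right)} + \log{\left(x - 1 \right)} + 2}{x - 1}; value = - \log{\left(5 \right)} - \log{\left(2 \right)} - \frac{1}{10} + \log{\left(3 \right)} + \log{\left(4 \right)}

The denominator factors as \left(x - 3\right) \left(x - 1\right)^{2}; partial fractions split f into directly integrable pieces: - \frac{1}{x - 1} - \frac{2}{\left(x - 1\right)^{2}} + \frac{1}{x - 3}.
F(x) = \frac{x \log{\left(x - 3 \right)} - x \log{\left(x - 1 \right)} - \log{\left(x - 3 \right)} + \log{\left(x - 1 \right)} + 2}{x - 1} is an antiderivative of f.
Check: d/dx[\frac{x \log{\left(x - 3 \right)} - x \log{\left(x - 1 \right)} - \log{\left(x - 3 \right)} + \log{\left(x - 1 \right)} + 2}{x - 1}] = \frac{4}{x^{3} - 5 x^{2} + 7 x - 3} = f(x).
F(6) = - \log{\left(5 \right)} + \frac{2}{5} + \log{\left(3 \right)}; F(5) = - \log{\left(4 \right)} + \frac{1}{2} + \log{\left(2 \right)}.
Integral = F(6) - F(5) = - \log{\left(5 \right)} - \log{\left(2 \right)} - \frac{1}{10} + \log{\left(3 \right)} + \log{\left(4 \right)}.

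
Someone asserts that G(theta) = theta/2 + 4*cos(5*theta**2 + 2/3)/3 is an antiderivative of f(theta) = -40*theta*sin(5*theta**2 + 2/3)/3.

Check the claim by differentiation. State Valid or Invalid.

Invalid: d/dtheta[G] - f = 1/2, which is not 0.

d/dtheta[G] = -40*theta*sin(5*theta**2 + 2/3)/3 + 1/2
d/dtheta[G] - f(theta) = 1/2 != 0.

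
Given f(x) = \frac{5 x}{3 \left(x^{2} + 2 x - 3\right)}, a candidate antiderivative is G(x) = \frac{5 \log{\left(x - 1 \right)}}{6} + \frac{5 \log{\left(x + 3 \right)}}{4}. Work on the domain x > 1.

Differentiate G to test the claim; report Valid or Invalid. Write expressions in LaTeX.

d/dx[G] = \frac{25 x + 15}{12 x^{2} + 24 x - 36}
d/dx[G] - f(x) = \frac{5}{12 x - 12} != 0.

Invalid: d/dx[G] - f = \frac{5}{12 x - 12}, which is not 0.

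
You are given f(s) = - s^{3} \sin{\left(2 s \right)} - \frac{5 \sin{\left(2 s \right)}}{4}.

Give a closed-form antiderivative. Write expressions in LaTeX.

An antiderivative is F(s) = \frac{4 s^{3} \cos{\left(2 s \right)} - 6 s^{2} \sin{\left(2 s \right)} - 6 s \cos{\left(2 s \right)} + 3 \sin{\left(2 s \right)} + 5 \cos{\left(2 s \right)}}{8}.

Integrate term by term and add the pieces.
Check: d/ds[\frac{4 s^{3} \cos{\left(2 s \right)} - 6 s^{2} \sin{\left(2 s \right)} - 6 s \cos{\left(2 s \right)} + 3 \sin{\left(2 s \right)} + 5 \cos{\left(2 s \right)}}{8}] = - s^{3} \sin{\left(2 s \right)} - \frac{5 \sin{\left(2 s \right)}}{4} = f(s).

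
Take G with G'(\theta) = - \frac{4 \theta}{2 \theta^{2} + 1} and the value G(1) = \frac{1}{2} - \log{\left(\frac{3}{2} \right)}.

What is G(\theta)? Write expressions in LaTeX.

G'(\theta) matches the chain-rule pattern g'(h)*h' with inner function h(\theta) = \theta^{2} + \frac{1}{2}; substituting u = h(\theta) collapses the integral.
A general antiderivative is - \log{\left(\theta^{2} + \frac{1}{2} \right)} + C.
The condition gives C = \frac{1}{2} - \log{\left(\frac{3}{2} \right)} - (- \log{\left(\frac{3}{2} \right)}) = \frac{1}{2}.
So G(\theta) = \frac{1}{2} - \log{\left(\theta^{2} + \frac{1}{2} \right)}.
Check: d/d\theta[\frac{1}{2} - \log{\left(\theta^{2} + \frac{1}{2} \right)}] = - \frac{4 \theta}{2 \theta^{2} + 1} = G'(\theta).

G(\theta) = \frac{1}{2} - \log{\left(\theta^{2} + \frac{1}{2} \right)}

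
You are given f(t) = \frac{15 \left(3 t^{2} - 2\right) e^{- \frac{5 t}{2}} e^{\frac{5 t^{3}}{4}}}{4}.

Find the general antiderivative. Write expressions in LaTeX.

The substitution u = \frac{5 t^{3}}{4} - \frac{5 t}{2} works: f is exactly (dF/du)*(du/dt) for that inner function.
Check: d/dt[3 e^{- \frac{5 t}{2}} e^{\frac{5 t^{3}}{4}}] = \frac{\left(45 t^{2} e^{\frac{5 t^{3}}{4}} - 30 e^{\frac{5 t^{3}}{4}}\right) e^{- \frac{5 t}{2}}}{4}, which equals f(t).

F(t) = 3 e^{- \frac{5 t}{2}} e^{\frac{5 t^{3}}{4}} + C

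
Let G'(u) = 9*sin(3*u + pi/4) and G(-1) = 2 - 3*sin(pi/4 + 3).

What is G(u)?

G(u) = 2 - 3*cos(3*u + pi/4)

Differentiate the proposed G(u) back; it has to land on the given G'(u).
A general antiderivative is -3*cos(3*u + pi/4) + C.
The condition gives C = 2 - 3*sin(pi/4 + 3) - (-3*sin(pi/4 + 3)) = 2.
So G(u) = 2 - 3*cos(3*u + pi/4).
Check: d/du[2 - 3*cos(3*u + pi/4)] = 9*sin(3*u + pi/4) = G'(u).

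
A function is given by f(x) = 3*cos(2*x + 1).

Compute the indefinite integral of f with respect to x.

For F(x) to be correct the identity F'(x) - f(x) = 0 must hold.
Check: d/dx[3*sin(2*x + 1)/2] = 3*cos(2*x + 1) = f(x).

F(x) = 3*sin(2*x + 1)/2 + C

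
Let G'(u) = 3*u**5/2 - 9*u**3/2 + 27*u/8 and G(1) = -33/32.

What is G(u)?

G(u) = -(3/2 - u**2)**3/4 - 1

G'(u) matches the chain-rule pattern g'(h)*h' with inner function h(u) = 3/2 - u**2; substituting w = h(u) collapses the integral.
A general antiderivative is -(3/2 - u**2)**3/4 + C.
The condition gives C = -33/32 - (-1/32) = -1.
So G(u) = -(3/2 - u**2)**3/4 - 1.
Check: d/du[-(3/2 - u**2)**3/4 - 1] = 3*u**5/2 - 9*u**3/2 + 27*u/8 = G'(u).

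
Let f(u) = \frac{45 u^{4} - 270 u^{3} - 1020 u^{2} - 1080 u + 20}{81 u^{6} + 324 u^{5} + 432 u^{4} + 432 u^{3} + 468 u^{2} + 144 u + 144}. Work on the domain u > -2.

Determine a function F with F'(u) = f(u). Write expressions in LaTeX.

An antiderivative is F(u) = \frac{5}{3 u^{2} + 2} - \frac{5}{9 u + 18}.

Check any antiderivative F(u) by computing F'(u) and comparing it with f(u).
Check: d/du[\frac{5}{3 u^{2} + 2} - \frac{5}{9 u + 18}] = \frac{45 u^{4} - 270 u^{3} - 1020 u^{2} - 1080 u + 20}{81 u^{6} + 324 u^{5} + 432 u^{4} + 432 u^{3} + 468 u^{2} + 144 u + 144} = f(u).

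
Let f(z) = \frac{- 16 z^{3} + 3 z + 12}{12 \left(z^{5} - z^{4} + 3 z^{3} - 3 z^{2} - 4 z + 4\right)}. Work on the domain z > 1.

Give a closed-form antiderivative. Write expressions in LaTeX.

The denominator factors as 12 \left(z - 1\right)^{2} \left(z + 1\right) \left(z^{2} + 4\right); partial fractions split f into directly integrable pieces: \frac{79 z - 256}{300 \left(z^{2} + 4\right)} + \frac{5}{48 \left(z + 1\right)} - \frac{147}{400 \left(z - 1\right)} - \frac{1}{120 \left(z - 1\right)^{2}}.
Check: d/dz[- \frac{147 \log{\left(z - 1 \right)}}{400} + \frac{5 \log{\left(z + 1 \right)}}{48} + \frac{79 \log{\left(z^{2} + 4 \right)}}{600} - \frac{32 \operatorname{atan}{\left(\frac{z}{2} \right)}}{75} + \frac{1}{120 z - 120}] = \frac{- 16 z^{3} + 3 z + 12}{12 z^{5} - 12 z^{4} + 36 z^{3} - 36 z^{2} - 48 z + 48}, which equals f(z).

An antiderivative is F(z) = - \frac{147 \log{\left(z - 1 \right)}}{400} + \frac{5 \log{\left(z + 1 \right)}}{48} + \frac{79 \log{\left(z^{2} + 4 \right)}}{600} - \frac{32 \operatorname{atan}{\left(\frac{z}{2} \right)}}{75} + \frac{1}{120 z - 120}.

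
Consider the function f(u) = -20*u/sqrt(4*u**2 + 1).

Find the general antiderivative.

f matches the chain-rule pattern g'(h)*h' with inner function h(u) = 4*u**2 + 1; substituting w = h(u) collapses the integral.
Check: d/du[-5*sqrt(4*u**2 + 1)] = -20*u/sqrt(4*u**2 + 1) = f(u).

F(u) = -5*sqrt(4*u**2 + 1) + C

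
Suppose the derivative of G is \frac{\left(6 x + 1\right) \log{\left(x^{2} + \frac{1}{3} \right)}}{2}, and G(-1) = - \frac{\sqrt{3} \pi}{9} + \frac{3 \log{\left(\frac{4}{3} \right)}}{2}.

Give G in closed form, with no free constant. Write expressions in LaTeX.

G(x) = \frac{3 x^{2} \log{\left(x^{2} + \frac{1}{3} \right)}}{2} - \frac{3 x^{2}}{2} + \frac{x \log{\left(x^{2} + \frac{1}{3} \right)}}{2} - x + \frac{\log{\left(x^{2} + \frac{1}{3} \right)}}{2} + \frac{\sqrt{3} \operatorname{atan}{\left(\sqrt{3} x \right)}}{3} + \frac{1}{2}

Check a candidate G(x) by differentiating: d/dx[G] must match the given G'(x).
A general antiderivative is - \frac{3 x^{2}}{2} - x + \left(\frac{3 x^{2}}{2} + \frac{x}{2}\right) \log{\left(x^{2} + \frac{1}{3} \right)} + \frac{\log{\left(x^{2} + \frac{1}{3} \right)}}{2} + \frac{\sqrt{3} \operatorname{atan}{\left(\sqrt{3} x \right)}}{3} + C.
The condition gives C = - \frac{\sqrt{3} \pi}{9} + \frac{3 \log{\left(\frac{4}{3} \right)}}{2} - (- \frac{\sqrt{3} \pi}{9} - \frac{1}{2} + \frac{3 \log{\left(\frac{4}{3} \right)}}{2}) = \frac{1}{2}.
So G(x) = \frac{3 x^{2} \log{\left(x^{2} + \frac{1}{3} \right)}}{2} - \frac{3 x^{2}}{2} + \frac{x \log{\left(x^{2} + \frac{1}{3} \right)}}{2} - x + \frac{\log{\left(x^{2} + \frac{1}{3} \right)}}{2} + \frac{\sqrt{3} \operatorname{atan}{\left(\sqrt{3} x \right)}}{3} + \frac{1}{2}.
Check: d/dx[\frac{3 x^{2} \log{\left(x^{2} + \frac{1}{3} \right)}}{2} - \frac{3 x^{2}}{2} + \frac{x \log{\left(x^{2} + \frac{1}{3} \right)}}{2} - x + \frac{\log{\left(x^{2} + \frac{1}{3} \right)}}{2} + \frac{\sqrt{3} \operatorname{atan}{\left(\sqrt{3} x \right)}}{3} + \frac{1}{2}] = 3 x \log{\left(x^{2} + \frac{1}{3} \right)} + \frac{\log{\left(x^{2} + \frac{1}{3} \right)}}{2}, which equals G'(x).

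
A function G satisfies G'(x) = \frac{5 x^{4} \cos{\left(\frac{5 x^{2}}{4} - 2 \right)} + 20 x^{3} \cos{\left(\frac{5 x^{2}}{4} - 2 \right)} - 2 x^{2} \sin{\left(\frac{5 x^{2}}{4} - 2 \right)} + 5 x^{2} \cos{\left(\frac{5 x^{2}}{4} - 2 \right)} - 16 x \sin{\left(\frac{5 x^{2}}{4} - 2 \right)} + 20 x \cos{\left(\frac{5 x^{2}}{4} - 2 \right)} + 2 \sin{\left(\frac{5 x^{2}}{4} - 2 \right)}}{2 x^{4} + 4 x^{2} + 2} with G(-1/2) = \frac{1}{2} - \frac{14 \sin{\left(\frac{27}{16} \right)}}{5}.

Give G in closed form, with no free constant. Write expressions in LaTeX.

G(x) = \frac{x^{2} + 2 \left(x + 4\right) \sin{\left(\frac{5 x^{2}}{4} - 2 \right)} + 1}{2 \left(x^{2} + 1\right)}

For G(x) to be correct, d/dx[G] must agree with the stated G'(x) identically.
A general antiderivative is \frac{\left(\frac{x}{2} + 2\right) \sin{\left(\frac{5 x^{2}}{4} - 2 \right)}}{\frac{x^{2}}{2} + \frac{1}{2}} + C.
The condition gives C = \frac{1}{2} - \frac{14 \sin{\left(\frac{27}{16} \right)}}{5} - (- \frac{14 \sin{\left(\frac{27}{16} \right)}}{5}) = \frac{1}{2}.
So G(x) = \frac{x^{2} + 2 \left(x + 4\right) \sin{\left(\frac{5 x^{2}}{4} - 2 \right)} + 1}{2 \left(x^{2} + 1\right)}.
Check: d/dx[\frac{x^{2} + 2 \left(x + 4\right) \sin{\left(\frac{5 x^{2}}{4} - 2 \right)} + 1}{2 \left(x^{2} + 1\right)}] = \frac{5 x^{4} \cos{\left(\frac{5 x^{2}}{4} - 2 \right)} + 20 x^{3} \cos{\left(\frac{5 x^{2}}{4} - 2 \right)} - 2 x^{2} \sin{\left(\frac{5 x^{2}}{4} - 2 \right)} + 5 x^{2} \cos{\left(\frac{5 x^{2}}{4} - 2 \right)} - 16 x \sin{\left(\frac{5 x^{2}}{4} - 2 \right)} + 20 x \cos{\left(\frac{5 x^{2}}{4} - 2 \right)} + 2 \sin{\left(\frac{5 x^{2}}{4} - 2 \right)}}{2 x^{4} + 4 x^{2} + 2} = G'(x).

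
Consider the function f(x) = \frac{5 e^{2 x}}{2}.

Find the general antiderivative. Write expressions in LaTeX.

F(x) = \frac{5 e^{2 x}}{4} + C

Check any antiderivative F(x) by computing F'(x) and comparing it with f(x).
Check: d/dx[\frac{5 e^{2 x}}{4}] = \frac{5 e^{2 x}}{2} = f(x).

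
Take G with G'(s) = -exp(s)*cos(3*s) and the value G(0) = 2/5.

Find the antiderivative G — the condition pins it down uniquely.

G(s) = -(3*exp(s)*sin(3*s) + exp(s)*cos(3*s) - 5)/10

Recover the given G'(s) by differentiating a candidate G(s); any mismatch rules it out.
A general antiderivative is -3*exp(s)*sin(3*s)/10 - exp(s)*cos(3*s)/10 + C.
The condition gives C = 2/5 - (-1/10) = 1/2.
So G(s) = -(3*exp(s)*sin(3*s) + exp(s)*cos(3*s) - 5)/10.
Check: d/ds[-(3*exp(s)*sin(3*s) + exp(s)*cos(3*s) - 5)/10] = -exp(s)*cos(3*s) = G'(s).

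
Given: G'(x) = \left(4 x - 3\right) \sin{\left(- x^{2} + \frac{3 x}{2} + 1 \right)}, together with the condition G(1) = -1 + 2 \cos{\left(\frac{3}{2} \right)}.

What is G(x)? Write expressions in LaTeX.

G(x) = 2 \cos{\left(- x^{2} + \frac{3 x}{2} + 1 \right)} - 1

G'(x) matches the chain-rule pattern g'(h)*h' with inner function h(x) = - x^{2} + \frac{3 x}{2} + 1; substituting u = h(x) collapses the integral.
A general antiderivative is 2 \cos{\left(- x^{2} + \frac{3 x}{2} + 1 \right)} + C.
The condition gives C = -1 + 2 \cos{\left(\frac{3}{2} \right)} - (2 \cos{\left(\frac{3}{2} \right)}) = -1.
So G(x) = 2 \cos{\left(- x^{2} + \frac{3 x}{2} + 1 \right)} - 1.
Check: d/dx[2 \cos{\left(- x^{2} + \frac{3 x}{2} + 1 \right)} - 1] = 4 x \sin{\left(- x^{2} + \frac{3 x}{2} + 1 \right)} - 3 \sin{\left(- x^{2} + \frac{3 x}{2} + 1 \right)}, which equals G'(x).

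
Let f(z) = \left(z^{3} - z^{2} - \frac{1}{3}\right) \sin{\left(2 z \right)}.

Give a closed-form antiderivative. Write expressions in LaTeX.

Whatever form F(z) takes, F'(z) = f(z) is non-negotiable.
Check: d/dz[- \frac{12 z^{3} \cos{\left(2 z \right)} - 18 z^{2} \sin{\left(2 z \right)} - 12 z^{2} \cos{\left(2 z \right)} + 12 z \sin{\left(2 z \right)} - 18 z \cos{\left(2 z \right)} + 9 \sin{\left(2 z \right)} + 2 \cos{\left(2 z \right)}}{24}] = z^{3} \sin{\left(2 z \right)} - z^{2} \sin{\left(2 z \right)} - \frac{\sin{\left(2 z \right)}}{3}, which equals f(z).

An antiderivative is F(z) = - \frac{12 z^{3} \cos{\left(2 z \right)} - 18 z^{2} \sin{\left(2 z \right)} - 12 z^{2} \cos{\left(2 z \right)} + 12 z \sin{\left(2 z \right)} - 18 z \cos{\left(2 z \right)} + 9 \sin{\left(2 z \right)} + 2 \cos{\left(2 z \right)}}{24}.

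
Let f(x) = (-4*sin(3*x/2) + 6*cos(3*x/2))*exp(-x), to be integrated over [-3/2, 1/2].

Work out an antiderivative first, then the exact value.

Antiderivative: F(x) = 4*exp(-x)*sin(3*x/2); value = 4*exp(-1/2)*sin(3/4) + 4*exp(3/2)*sin(9/4)

f has the shape u'v + uv' for u = 4*exp(-x) and v = sin(3*x/2) — it is the derivative of the product u*v.
F(x) = 4*exp(-x)*sin(3*x/2) is an antiderivative of f.
Check: d/dx[4*exp(-x)*sin(3*x/2)] = (-4*sin(3*x/2) + 6*cos(3*x/2))*exp(-x) = f(x).
F(1/2) = 4*exp(-1/2)*sin(3/4); F(-3/2) = -4*exp(3/2)*sin(9/4).
Integral = F(1/2) - F(-3/2) = 4*exp(-1/2)*sin(3/4) + 4*exp(3/2)*sin(9/4).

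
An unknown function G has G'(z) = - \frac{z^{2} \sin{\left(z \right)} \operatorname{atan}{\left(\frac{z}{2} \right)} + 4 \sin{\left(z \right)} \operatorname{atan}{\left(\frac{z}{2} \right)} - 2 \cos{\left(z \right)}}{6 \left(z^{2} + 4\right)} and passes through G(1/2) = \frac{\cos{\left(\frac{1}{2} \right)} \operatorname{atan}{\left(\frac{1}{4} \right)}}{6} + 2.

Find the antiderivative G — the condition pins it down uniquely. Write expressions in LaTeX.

G(z) = \frac{\cos{\left(z \right)} \operatorname{atan}{\left(\frac{z}{2} \right)}}{6} + 2

Recognize the product-rule pattern: G'(z) = u'v + uv' with u = \frac{\operatorname{atan}{\left(\frac{z}{2} \right)}}{6}, v = \cos{\left(z \right)}, so integration by parts undoes it.
A general antiderivative is \frac{\cos{\left(z \right)} \operatorname{atan}{\left(\frac{z}{2} \right)}}{6} + C.
The condition gives C = \frac{\cos{\left(\frac{1}{2} \right)} \operatorname{atan}{\left(\frac{1}{4} \right)}}{6} + 2 - (\frac{\cos{\left(\frac{1}{2} \right)} \operatorname{atan}{\left(\frac{1}{4} \right)}}{6}) = 2.
So G(z) = \frac{\cos{\left(z \right)} \operatorname{atan}{\left(\frac{z}{2} \right)}}{6} + 2.
Check: d/dz[\frac{\cos{\left(z \right)} \operatorname{atan}{\left(\frac{z}{2} \right)}}{6} + 2] = \frac{- z^{2} \sin{\left(z \right)} \operatorname{atan}{\left(\frac{z}{2} \right)} - 4 \sin{\left(z \right)} \operatorname{atan}{\left(\frac{z}{2} \right)} + 2 \cos{\left(z \right)}}{6 z^{2} + 24}, which equals G'(z).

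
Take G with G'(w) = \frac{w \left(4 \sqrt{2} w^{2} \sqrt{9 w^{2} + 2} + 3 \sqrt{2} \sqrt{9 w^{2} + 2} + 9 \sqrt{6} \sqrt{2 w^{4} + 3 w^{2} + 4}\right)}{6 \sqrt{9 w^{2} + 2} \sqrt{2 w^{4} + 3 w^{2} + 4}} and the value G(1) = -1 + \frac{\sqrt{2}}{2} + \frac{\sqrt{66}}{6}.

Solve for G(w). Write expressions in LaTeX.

Whatever form G(w) takes, its d/dw must return the stated G'(w).
A general antiderivative is \sqrt{\frac{3 w^{2}}{2} + \frac{1}{3}} + \frac{\sqrt{w^{4} + \frac{3 w^{2}}{2} + 2}}{3} + C.
The condition gives C = -1 + \frac{\sqrt{2}}{2} + \frac{\sqrt{66}}{6} - (\frac{\sqrt{2}}{2} + \frac{\sqrt{66}}{6}) = -1.
So G(w) = \frac{\sqrt{2} \left(\sqrt{3} \sqrt{9 w^{2} + 2} + \sqrt{2 w^{4} + 3 w^{2} + 4} - 3 \sqrt{2}\right)}{6}.
Check: d/dw[\frac{\sqrt{2} \left(\sqrt{3} \sqrt{9 w^{2} + 2} + \sqrt{2 w^{4} + 3 w^{2} + 4} - 3 \sqrt{2}\right)}{6}] = \frac{4 \sqrt{2} w^{3} \sqrt{9 w^{2} + 2} + 3 \sqrt{2} w \sqrt{9 w^{2} + 2} + 9 \sqrt{6} w \sqrt{2 w^{4} + 3 w^{2} + 4}}{6 \sqrt{9 w^{2} + 2} \sqrt{2 w^{4} + 3 w^{2} + 4}}, which equals G'(w).

G(w) = \frac{\sqrt{2} \left(\sqrt{3} \sqrt{9 w^{2} + 2} + \sqrt{2 w^{4} + 3 w^{2} + 4} - 3 \sqrt{2}\right)}{6}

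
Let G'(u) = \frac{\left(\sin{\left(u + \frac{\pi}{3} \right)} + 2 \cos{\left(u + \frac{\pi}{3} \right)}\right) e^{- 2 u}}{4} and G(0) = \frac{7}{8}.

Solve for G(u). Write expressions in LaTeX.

G(u) = - \frac{\left(- 4 e^{2 u} + \cos{\left(u + \frac{\pi}{3} \right)}\right) e^{- 2 u}}{4}

Recognize the product-rule pattern: G'(u) = v'r + vr' with v = - \frac{\cos{\left(u + \frac{\pi}{3} \right)}}{4}, r = e^{- 2 u}, so integration by parts undoes it.
A general antiderivative is - \frac{e^{- 2 u} \cos{\left(u + \frac{\pi}{3} \right)}}{4} + C.
The condition gives C = \frac{7}{8} - (- \frac{1}{8}) = 1.
So G(u) = - \frac{\left(- 4 e^{2 u} + \cos{\left(u + \frac{\pi}{3} \right)}\right) e^{- 2 u}}{4}.
Check: d/du[- \frac{\left(- 4 e^{2 u} + \cos{\left(u + \frac{\pi}{3} \right)}\right) e^{- 2 u}}{4}] = \frac{\left(\sin{\left(u + \frac{\pi}{3} \right)} + 2 \cos{\left(u + \frac{\pi}{3} \right)}\right) e^{- 2 u}}{4} = G'(u).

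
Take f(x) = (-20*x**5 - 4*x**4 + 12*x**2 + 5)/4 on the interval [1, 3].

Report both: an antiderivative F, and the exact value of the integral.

Antiderivative: F(x) = -5*x**6/6 - x**5/5 + x**3 + 5*x/4; value = -18797/30

Recover f(x) by differentiating a candidate F(x); any mismatch rules it out.
F(x) = -5*x**6/6 - x**5/5 + x**3 + 5*x/4 is an antiderivative of f.
Check: d/dx[-5*x**6/6 - x**5/5 + x**3 + 5*x/4] = -5*x**5 - x**4 + 3*x**2 + 5/4, which equals f(x).
F(3) = -12507/20; F(1) = 73/60.
Integral = F(3) - F(1) = -18797/30.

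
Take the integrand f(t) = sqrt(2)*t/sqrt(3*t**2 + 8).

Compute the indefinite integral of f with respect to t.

The substitution u = 3*t**2/2 + 4 works: f is exactly (dF/du)*(du/dt) for that inner function.
Check: d/dt[sqrt(2)*sqrt(3*t**2 + 8)/3] = sqrt(2)*t/sqrt(3*t**2 + 8) = f(t).

F(t) = sqrt(2)*sqrt(3*t**2 + 8)/3 + C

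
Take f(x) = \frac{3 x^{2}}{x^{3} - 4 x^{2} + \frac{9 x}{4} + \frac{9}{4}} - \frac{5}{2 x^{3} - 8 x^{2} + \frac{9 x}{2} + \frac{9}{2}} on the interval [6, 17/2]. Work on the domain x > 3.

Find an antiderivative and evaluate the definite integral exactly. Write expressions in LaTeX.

Antiderivative: F(x) = \frac{14 \log{\left(x - 3 \right)}}{3} - \frac{17 \log{\left(x - \frac{3}{2} \right)}}{12} - \frac{\log{\left(x + \frac{1}{2} \right)}}{4}; value = - \frac{14 \log{\left(3 \right)}}{3} - \frac{17 \log{\left(7 \right)}}{12} - \frac{\log{\left(9 \right)}}{4} + \frac{\log{\left(\frac{13}{2} \right)}}{4} + \frac{17 \log{\left(\frac{9}{2} \right)}}{12} + \frac{14 \log{\left(\frac{11}{2} \right)}}{3}

The denominator factors as \left(x - 3\right) \left(2 x - 3\right) \left(2 x + 1\right); partial fractions split f into directly integrable pieces: - \frac{1}{2 \left(2 x + 1\right)} - \frac{17}{6 \left(2 x - 3\right)} + \frac{14}{3 \left(x - 3\right)}.
F(x) = \frac{14 \log{\left(x - 3 \right)}}{3} - \frac{17 \log{\left(x - \frac{3}{2} \right)}}{12} - \frac{\log{\left(x + \frac{1}{2} \right)}}{4} is an antiderivative of f.
Check: d/dx[\frac{14 \log{\left(x - 3 \right)}}{3} - \frac{17 \log{\left(x - \frac{3}{2} \right)}}{12} - \frac{\log{\left(x + \frac{1}{2} \right)}}{4}] = \frac{12 x^{2} - 10}{4 x^{3} - 16 x^{2} + 9 x + 9}, which equals f(x).
F(17/2) = - \frac{17 \log{\left(7 \right)}}{12} - \frac{\log{\left(9 \right)}}{4} + \frac{14 \log{\left(\frac{11}{2} \right)}}{3}; F(6) = - \frac{17 \log{\left(\frac{9}{2} \right)}}{12} - \frac{\log{\left(\frac{13}{2} \right)}}{4} + \frac{14 \log{\left(3 \right)}}{3}.
Integral = F(17/2) - F(6) = - \frac{14 \log{\left(3 \right)}}{3} - \frac{17 \log{\left(7 \right)}}{12} - \frac{\log{\left(9 \right)}}{4} + \frac{\log{\left(\frac{13}{2} \right)}}{4} + \frac{17 \log{\left(\frac{9}{2} \right)}}{12} + \frac{14 \log{\left(\frac{11}{2} \right)}}{3}.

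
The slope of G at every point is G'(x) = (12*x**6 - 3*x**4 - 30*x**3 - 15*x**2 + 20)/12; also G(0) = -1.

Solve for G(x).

G(x) = x**7/7 - x**5/20 - 5*x**4/8 - 5*x**3/12 + 5*x/3 - 1

A candidate passes only if d/dx[G] lands on the given G'(x) exactly.
A general antiderivative is x**7/7 - x**5/20 - 5*x**4/8 - 5*x**3/12 + 5*x/3 + C.
The condition gives C = -1 - (0) = -1.
So G(x) = x**7/7 - x**5/20 - 5*x**4/8 - 5*x**3/12 + 5*x/3 - 1.
Check: d/dx[x**7/7 - x**5/20 - 5*x**4/8 - 5*x**3/12 + 5*x/3 - 1] = x**6 - x**4/4 - 5*x**3/2 - 5*x**2/4 + 5/3, which equals G'(x).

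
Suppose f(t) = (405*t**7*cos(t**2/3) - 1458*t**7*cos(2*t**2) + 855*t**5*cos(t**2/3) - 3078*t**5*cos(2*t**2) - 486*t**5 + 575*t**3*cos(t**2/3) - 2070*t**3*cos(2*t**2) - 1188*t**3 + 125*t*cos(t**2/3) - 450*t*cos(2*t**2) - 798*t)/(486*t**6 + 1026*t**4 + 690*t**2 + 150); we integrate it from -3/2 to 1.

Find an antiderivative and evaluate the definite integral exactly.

A first test for any F(t): its t-derivative must equal f(t) identically.
F(t) = (-2*(9*t**2 + 5)*log(t**2/2 + 1/2) + 5*(9*t**2 + 5)*sin(t**2/3) - 3*(9*t**2 + 5)*sin(2*t**2) + 24)/(4*(9*t**2 + 5)) is an antiderivative of f.
Check: d/dt[(-2*(9*t**2 + 5)*log(t**2/2 + 1/2) + 5*(9*t**2 + 5)*sin(t**2/3) - 3*(9*t**2 + 5)*sin(2*t**2) + 24)/(4*(9*t**2 + 5))] = (405*t**7*cos(t**2/3) - 1458*t**7*cos(2*t**2) + 855*t**5*cos(t**2/3) - 3078*t**5*cos(2*t**2) - 486*t**5 + 575*t**3*cos(t**2/3) - 2070*t**3*cos(2*t**2) - 1188*t**3 + 125*t*cos(t**2/3) - 450*t*cos(2*t**2) - 798*t)/(486*t**6 + 1026*t**4 + 690*t**2 + 150) = f(t).
F(1) = -3*sin(2)/4 + 5*sin(1/3)/4 + 3/7; F(-3/2) = -log(13/8)/2 + 24/101 - 3*sin(9/2)/4 + 5*sin(3/4)/4.
Integral = F(1) - F(-3/2) = -5*sin(3/4)/4 + 3*sin(9/2)/4 - 3*sin(2)/4 + 135/707 + log(13/8)/2 + 5*sin(1/3)/4.

Antiderivative: F(t) = (-2*(9*t**2 + 5)*log(t**2/2 + 1/2) + 5*(9*t**2 + 5)*sin(t**2/3) - 3*(9*t**2 + 5)*sin(2*t**2) + 24)/(4*(9*t**2 + 5)); value = -5*sin(3/4)/4 + 3*sin(9/2)/4 - 3*sin(2)/4 + 135/707 + log(13/8)/2 + 5*sin(1/3)/4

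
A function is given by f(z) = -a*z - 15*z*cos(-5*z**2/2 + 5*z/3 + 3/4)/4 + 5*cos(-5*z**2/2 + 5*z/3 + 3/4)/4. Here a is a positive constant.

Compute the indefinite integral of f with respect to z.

F(z) = -(2*a*z**2 - 3*sin(-5*z**2/2 + 5*z/3 + 3/4))/4 + C

The integrand splits into summands that can be handled one at a time.
Check: d/dz[-(2*a*z**2 - 3*sin(-5*z**2/2 + 5*z/3 + 3/4))/4] = -a*z - 15*z*cos(-5*z**2/2 + 5*z/3 + 3/4)/4 + 5*cos(-5*z**2/2 + 5*z/3 + 3/4)/4 = f(z).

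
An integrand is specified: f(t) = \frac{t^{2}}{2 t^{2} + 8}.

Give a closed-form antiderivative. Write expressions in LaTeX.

Differentiate the proposed F(t) back; it has to land on f(t) exactly.
Check: d/dt[\frac{t}{2} - \operatorname{atan}{\left(\frac{t}{2} \right)}] = \frac{t^{2}}{2 t^{2} + 8} = f(t).

An antiderivative is F(t) = \frac{t}{2} - \operatorname{atan}{\left(\frac{t}{2} \right)}.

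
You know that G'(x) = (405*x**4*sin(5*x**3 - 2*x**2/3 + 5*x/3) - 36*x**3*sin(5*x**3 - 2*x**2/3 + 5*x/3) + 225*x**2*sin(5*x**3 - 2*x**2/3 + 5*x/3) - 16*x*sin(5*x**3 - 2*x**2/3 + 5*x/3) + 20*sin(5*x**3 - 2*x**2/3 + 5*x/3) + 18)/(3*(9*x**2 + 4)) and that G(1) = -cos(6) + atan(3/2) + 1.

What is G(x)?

G(x) = -cos(5*x**3 - 2*x**2/3 + 5*x/3) + atan(3*x/2) + 1

Differentiate the proposed G(x) back; it has to land on the given G'(x).
A general antiderivative is -cos(5*x**3 - 2*x**2/3 + 5*x/3) + atan(3*x/2) + C.
The condition gives C = -cos(6) + atan(3/2) + 1 - (-cos(6) + atan(3/2)) = 1.
So G(x) = -cos(5*x**3 - 2*x**2/3 + 5*x/3) + atan(3*x/2) + 1.
Check: d/dx[-cos(5*x**3 - 2*x**2/3 + 5*x/3) + atan(3*x/2) + 1] = (405*x**4*sin(5*x**3 - 2*x**2/3 + 5*x/3) - 36*x**3*sin(5*x**3 - 2*x**2/3 + 5*x/3) + 225*x**2*sin(5*x**3 - 2*x**2/3 + 5*x/3) - 16*x*sin(5*x**3 - 2*x**2/3 + 5*x/3) + 20*sin(5*x**3 - 2*x**2/3 + 5*x/3) + 18)/(27*x**2 + 12), which equals G'(x).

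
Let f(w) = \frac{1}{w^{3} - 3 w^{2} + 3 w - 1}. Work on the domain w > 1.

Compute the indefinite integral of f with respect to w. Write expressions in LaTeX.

A candidate is checked by its d/dw: the result must match f(w).
Check: d/dw[- \frac{1}{2 w^{2} - 4 w + 2}] = \frac{1}{w^{3} - 3 w^{2} + 3 w - 1} = f(w).

F(w) = - \frac{1}{2 w^{2} - 4 w + 2} + C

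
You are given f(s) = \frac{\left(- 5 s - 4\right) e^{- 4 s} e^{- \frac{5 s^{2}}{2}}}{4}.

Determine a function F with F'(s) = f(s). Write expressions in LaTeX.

The substitution u = - \frac{5 s^{2}}{2} - 4 s works: f is exactly (dF/du)*(du/ds) for that inner function.
Check: d/ds[\frac{e^{- 4 s} e^{- \frac{5 s^{2}}{2}}}{4}] = \frac{\left(- 5 s - 4\right) e^{- 4 s} e^{- \frac{5 s^{2}}{2}}}{4} = f(s).

An antiderivative is F(s) = \frac{e^{- 4 s} e^{- \frac{5 s^{2}}{2}}}{4}.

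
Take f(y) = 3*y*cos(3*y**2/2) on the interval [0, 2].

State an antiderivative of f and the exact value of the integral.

f matches the chain-rule pattern g'(h)*h' with inner function h(y) = 3*y**2/2; substituting u = h(y) collapses the integral.
F(y) = sin(3*y**2/2) is an antiderivative of f.
Check: d/dy[sin(3*y**2/2)] = 3*y*cos(3*y**2/2) = f(y).
F(2) = sin(6); F(0) = 0.
Integral = F(2) - F(0) = sin(6).

Antiderivative: F(y) = sin(3*y**2/2); value = sin(6)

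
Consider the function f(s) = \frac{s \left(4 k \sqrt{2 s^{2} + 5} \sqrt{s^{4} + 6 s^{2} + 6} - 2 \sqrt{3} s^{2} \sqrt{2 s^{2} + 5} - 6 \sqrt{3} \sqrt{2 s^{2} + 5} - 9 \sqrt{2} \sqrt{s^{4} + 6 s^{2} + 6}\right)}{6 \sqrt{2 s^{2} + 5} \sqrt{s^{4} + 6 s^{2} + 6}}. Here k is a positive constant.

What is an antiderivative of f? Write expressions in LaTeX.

Whatever form F(s) takes, F'(s) = f(s) is non-negotiable.
Check: d/ds[\frac{4 k s^{2} - 9 \sqrt{2} \sqrt{2 s^{2} + 5} - 2 \sqrt{3} \sqrt{s^{4} + 6 s^{2} + 6}}{12}] = \frac{4 k s \sqrt{2 s^{2} + 5} \sqrt{s^{4} + 6 s^{2} + 6} - 2 \sqrt{3} s^{3} \sqrt{2 s^{2} + 5} - 6 \sqrt{3} s \sqrt{2 s^{2} + 5} - 9 \sqrt{2} s \sqrt{s^{4} + 6 s^{2} + 6}}{6 \sqrt{2 s^{2} + 5} \sqrt{s^{4} + 6 s^{2} + 6}}, which equals f(s).

An antiderivative is F(s) = \frac{4 k s^{2} - 9 \sqrt{2} \sqrt{2 s^{2} + 5} - 2 \sqrt{3} \sqrt{s^{4} + 6 s^{2} + 6}}{12}.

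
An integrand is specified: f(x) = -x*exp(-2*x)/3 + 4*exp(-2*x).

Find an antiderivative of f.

Recognize the product-rule pattern: f = u'v + uv' with u = x/6 - 23/12, v = exp(-2*x), so integration by parts undoes it.
Check: d/dx[x*exp(-2*x)/6 - 23*exp(-2*x)/12] = (12 - x)*exp(-2*x)/3, which equals f(x).

An antiderivative is F(x) = x*exp(-2*x)/6 - 23*exp(-2*x)/12.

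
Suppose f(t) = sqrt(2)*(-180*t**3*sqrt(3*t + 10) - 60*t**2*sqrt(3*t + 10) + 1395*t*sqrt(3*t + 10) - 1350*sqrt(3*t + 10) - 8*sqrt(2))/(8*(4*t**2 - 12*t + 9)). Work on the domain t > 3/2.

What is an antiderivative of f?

Whatever form F(t) takes, F'(t) = f(t) is non-negotiable.
Check: d/dt[-9*t**2*sqrt(3*t/2 + 5)/2 - 30*t*sqrt(3*t/2 + 5) - 50*sqrt(3*t/2 + 5) + 1/(2*t - 3)] = (-540*t**4 - 1980*t**3 + 3585*t**2 + 9900*t - 8*sqrt(2)*sqrt(3*t + 10) - 13500)/(16*sqrt(2)*t**2*sqrt(3*t + 10) - 48*sqrt(2)*t*sqrt(3*t + 10) + 36*sqrt(2)*sqrt(3*t + 10)), which equals f(t).

An antiderivative is F(t) = -9*t**2*sqrt(3*t/2 + 5)/2 - 30*t*sqrt(3*t/2 + 5) - 50*sqrt(3*t/2 + 5) + 1/(2*t - 3).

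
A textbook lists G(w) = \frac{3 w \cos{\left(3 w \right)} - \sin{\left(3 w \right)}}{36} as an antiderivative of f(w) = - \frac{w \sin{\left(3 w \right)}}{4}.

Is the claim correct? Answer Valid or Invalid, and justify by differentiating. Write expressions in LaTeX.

d/dw[G] = - \frac{w \sin{\left(3 w \right)}}{4}
This equals f(w) exactly, so the claim holds.

Valid. The derivative of G reproduces f.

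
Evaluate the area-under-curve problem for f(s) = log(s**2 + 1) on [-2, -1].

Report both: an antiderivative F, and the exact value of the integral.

Antiderivative: F(s) = s*log(s**2 + 1) - 2*s + 2*atan(s); value = -2 - pi/2 - log(2) + 2*atan(2) + 2*log(5)

Since d/ds undoes antidifferentiation here, F'(s) = f(s) is required of F(s).
F(s) = s*log(s**2 + 1) - 2*s + 2*atan(s) is an antiderivative of f.
Check: d/ds[s*log(s**2 + 1) - 2*s + 2*atan(s)] = log(s**2 + 1) = f(s).
F(-1) = -pi/2 - log(2) + 2; F(-2) = -2*log(5) - 2*atan(2) + 4.
Integral = F(-1) - F(-2) = -2 - pi/2 - log(2) + 2*atan(2) + 2*log(5).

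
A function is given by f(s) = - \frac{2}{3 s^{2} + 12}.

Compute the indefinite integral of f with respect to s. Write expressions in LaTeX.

F(s) = - \frac{\operatorname{atan}{\left(\frac{s}{2} \right)}}{3} + C

Any candidate F(s) must reproduce f(s) exactly when differentiated.
Check: d/ds[- \frac{\operatorname{atan}{\left(\frac{s}{2} \right)}}{3}] = - \frac{2}{3 s^{2} + 12} = f(s).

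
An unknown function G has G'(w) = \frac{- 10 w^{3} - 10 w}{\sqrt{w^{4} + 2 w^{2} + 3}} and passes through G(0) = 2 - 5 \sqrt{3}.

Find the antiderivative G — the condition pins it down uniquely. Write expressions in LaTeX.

G(w) = 2 - 5 \sqrt{w^{4} + 2 w^{2} + 3}

The substitution u = w^{4} + 2 w^{2} + 3 works: G'(w) is exactly (dG/du)*(du/dw) for that inner function.
A general antiderivative is - 5 \sqrt{w^{4} + 2 w^{2} + 3} + C.
The condition gives C = 2 - 5 \sqrt{3} - (- 5 \sqrt{3}) = 2.
So G(w) = 2 - 5 \sqrt{w^{4} + 2 w^{2} + 3}.
Check: d/dw[2 - 5 \sqrt{w^{4} + 2 w^{2} + 3}] = \frac{- 10 w^{3} - 10 w}{\sqrt{w^{4} + 2 w^{2} + 3}} = G'(w).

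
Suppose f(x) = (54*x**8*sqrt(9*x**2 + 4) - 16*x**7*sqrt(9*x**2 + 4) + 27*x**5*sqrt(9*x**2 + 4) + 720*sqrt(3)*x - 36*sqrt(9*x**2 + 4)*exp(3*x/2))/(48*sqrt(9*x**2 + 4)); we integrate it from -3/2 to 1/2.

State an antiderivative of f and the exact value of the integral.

Antiderivative: F(x) = (x**6*(12*x**3 - 4*x**2 + 9) + 160*sqrt(3)*sqrt(9*x**2 + 4) - 48*exp(3*x/2))/96; value = -5*sqrt(291)/6 - exp(3/4)/2 + exp(-9/4)/2 + 14767/3072 + 25*sqrt(3)/6

Differentiate the proposed F(x) back; it has to land on f(x) exactly.
F(x) = (x**6*(12*x**3 - 4*x**2 + 9) + 160*sqrt(3)*sqrt(9*x**2 + 4) - 48*exp(3*x/2))/96 is an antiderivative of f.
Check: d/dx[(x**6*(12*x**3 - 4*x**2 + 9) + 160*sqrt(3)*sqrt(9*x**2 + 4) - 48*exp(3*x/2))/96] = (54*x**8*sqrt(9*x**2 + 4) - 16*x**7*sqrt(9*x**2 + 4) + 27*x**5*sqrt(9*x**2 + 4) + 720*sqrt(3)*x - 36*sqrt(9*x**2 + 4)*exp(3*x/2))/(48*sqrt(9*x**2 + 4)) = f(x).
F(1/2) = -exp(3/4)/2 + 19/12288 + 25*sqrt(3)/6; F(-3/2) = -19683/4096 - exp(-9/4)/2 + 5*sqrt(291)/6.
Integral = F(1/2) - F(-3/2) = -5*sqrt(291)/6 - exp(3/4)/2 + exp(-9/4)/2 + 14767/3072 + 25*sqrt(3)/6.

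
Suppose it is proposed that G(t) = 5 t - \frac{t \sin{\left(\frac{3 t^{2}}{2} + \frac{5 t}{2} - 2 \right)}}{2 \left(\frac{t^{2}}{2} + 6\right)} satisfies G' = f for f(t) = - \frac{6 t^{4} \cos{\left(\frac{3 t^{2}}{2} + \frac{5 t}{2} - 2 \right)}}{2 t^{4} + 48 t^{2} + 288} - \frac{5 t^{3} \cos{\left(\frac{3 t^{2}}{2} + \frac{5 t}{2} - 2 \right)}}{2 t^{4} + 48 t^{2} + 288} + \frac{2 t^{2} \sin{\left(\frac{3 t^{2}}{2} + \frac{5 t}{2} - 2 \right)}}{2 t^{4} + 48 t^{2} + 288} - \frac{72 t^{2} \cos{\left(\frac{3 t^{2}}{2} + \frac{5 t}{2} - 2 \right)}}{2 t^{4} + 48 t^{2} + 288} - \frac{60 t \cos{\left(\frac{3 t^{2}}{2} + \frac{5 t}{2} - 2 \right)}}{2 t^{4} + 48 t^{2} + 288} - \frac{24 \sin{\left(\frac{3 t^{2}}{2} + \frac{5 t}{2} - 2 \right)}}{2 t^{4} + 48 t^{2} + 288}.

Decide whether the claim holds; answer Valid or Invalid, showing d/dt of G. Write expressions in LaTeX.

Invalid: d/dt[G] - f = 5, which is not 0.

d/dt[G] = \frac{- 6 t^{4} \cos{\left(\frac{3 t^{2}}{2} + \frac{5 t}{2} - 2 \right)} + 10 t^{4} - 5 t^{3} \cos{\left(\frac{3 t^{2}}{2} + \frac{5 t}{2} - 2 \right)} + 2 t^{2} \sin{\left(\frac{3 t^{2}}{2} + \frac{5 t}{2} - 2 \right)} - 72 t^{2} \cos{\left(\frac{3 t^{2}}{2} + \frac{5 t}{2} - 2 \right)} + 240 t^{2} - 60 t \cos{\left(\frac{3 t^{2}}{2} + \frac{5 t}{2} - 2 \right)} - 24 \sin{\left(\frac{3 t^{2}}{2} + \frac{5 t}{2} - 2 \right)} + 1440}{2 t^{4} + 48 t^{2} + 288}
d/dt[G] - f(t) = 5 != 0.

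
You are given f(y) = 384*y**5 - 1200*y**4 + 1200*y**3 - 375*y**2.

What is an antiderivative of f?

f matches the chain-rule pattern g'(h)*h' with inner function h(y) = 4*y**2 - 5*y; substituting u = h(y) collapses the integral.
Check: d/dy[64*y**6 - 240*y**5 + 300*y**4 - 125*y**3] = 384*y**5 - 1200*y**4 + 1200*y**3 - 375*y**2 = f(y).

An antiderivative is F(y) = 64*y**6 - 240*y**5 + 300*y**4 - 125*y**3.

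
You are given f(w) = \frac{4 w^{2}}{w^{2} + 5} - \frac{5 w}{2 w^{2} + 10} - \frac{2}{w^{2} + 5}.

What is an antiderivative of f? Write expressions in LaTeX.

An antiderivative is F(w) = 4 w - \frac{5 \log{\left(w^{2} + 5 \right)}}{4} - \frac{22 \sqrt{5} \operatorname{atan}{\left(\frac{\sqrt{5} w}{5} \right)}}{5}.

The integrand splits into summands that can be handled one at a time.
Check: d/dw[4 w - \frac{5 \log{\left(w^{2} + 5 \right)}}{4} - \frac{22 \sqrt{5} \operatorname{atan}{\left(\frac{\sqrt{5} w}{5} \right)}}{5}] = \frac{8 w^{2} - 5 w - 4}{2 w^{2} + 10}, which equals f(w).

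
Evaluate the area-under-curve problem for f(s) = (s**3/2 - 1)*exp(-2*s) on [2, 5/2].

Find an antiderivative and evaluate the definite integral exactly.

Antiderivative: F(s) = -(2*s - 1)*(2*s**2 + 4*s + 5)*exp(-2*s)/16; value = -55*exp(-5)/8 + 63*exp(-4)/16

f has the shape u'v + uv' for u = -s**3/4 - 3*s**2/8 - 3*s/8 + 5/16 and v = exp(-2*s) — it is the derivative of the product u*v.
F(s) = -(2*s - 1)*(2*s**2 + 4*s + 5)*exp(-2*s)/16 is an antiderivative of f.
Check: d/ds[-(2*s - 1)*(2*s**2 + 4*s + 5)*exp(-2*s)/16] = (s**3 - 2)*exp(-2*s)/2, which equals f(s).
F(5/2) = -55*exp(-5)/8; F(2) = -63*exp(-4)/16.
Integral = F(5/2) - F(2) = -55*exp(-5)/8 + 63*exp(-4)/16.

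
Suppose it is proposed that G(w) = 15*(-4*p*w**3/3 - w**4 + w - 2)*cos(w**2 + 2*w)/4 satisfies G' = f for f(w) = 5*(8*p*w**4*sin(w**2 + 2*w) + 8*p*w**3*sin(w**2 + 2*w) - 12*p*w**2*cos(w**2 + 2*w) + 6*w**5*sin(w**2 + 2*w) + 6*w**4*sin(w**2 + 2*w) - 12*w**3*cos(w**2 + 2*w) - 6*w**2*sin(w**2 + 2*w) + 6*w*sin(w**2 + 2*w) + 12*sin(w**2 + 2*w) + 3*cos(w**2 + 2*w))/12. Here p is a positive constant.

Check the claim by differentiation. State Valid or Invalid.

Invalid: d/dw[G] - f = 20*p*w**4*sin(w**2 + 2*w)/3 + 20*p*w**3*sin(w**2 + 2*w)/3 - 10*p*w**2*cos(w**2 + 2*w) + 5*w**5*sin(w**2 + 2*w) + 5*w**4*sin(w**2 + 2*w) - 10*w**3*cos(w**2 + 2*w) - 5*w**2*sin(w**2 + 2*w) + 5*w*sin(w**2 + 2*w) + 10*sin(w**2 + 2*w) + 5*cos(w**2 + 2*w)/2, which is not 0.

d/dw[G] = 10*p*w**4*sin(w**2 + 2*w) + 10*p*w**3*sin(w**2 + 2*w) - 15*p*w**2*cos(w**2 + 2*w) + 15*w**5*sin(w**2 + 2*w)/2 + 15*w**4*sin(w**2 + 2*w)/2 - 15*w**3*cos(w**2 + 2*w) - 15*w**2*sin(w**2 + 2*w)/2 + 15*w*sin(w**2 + 2*w)/2 + 15*sin(w**2 + 2*w) + 15*cos(w**2 + 2*w)/4
d/dw[G] - f(w) = 20*p*w**4*sin(w**2 + 2*w)/3 + 20*p*w**3*sin(w**2 + 2*w)/3 - 10*p*w**2*cos(w**2 + 2*w) + 5*w**5*sin(w**2 + 2*w) + 5*w**4*sin(w**2 + 2*w) - 10*w**3*cos(w**2 + 2*w) - 5*w**2*sin(w**2 + 2*w) + 5*w*sin(w**2 + 2*w) + 10*sin(w**2 + 2*w) + 5*cos(w**2 + 2*w)/2 != 0.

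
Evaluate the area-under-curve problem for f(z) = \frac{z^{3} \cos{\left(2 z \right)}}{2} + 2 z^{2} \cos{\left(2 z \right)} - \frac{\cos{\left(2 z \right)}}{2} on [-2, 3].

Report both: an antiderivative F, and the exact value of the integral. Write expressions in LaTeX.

Integrate term by term and add the pieces.
F(z) = \frac{z^{3} \sin{\left(2 z \right)}}{4} + z^{2} \sin{\left(2 z \right)} + \frac{3 z^{2} \cos{\left(2 z \right)}}{8} - \frac{3 z \sin{\left(2 z \right)}}{8} + z \cos{\left(2 z \right)} - \frac{3 \sin{\left(2 z \right)}}{4} - \frac{3 \cos{\left(2 z \right)}}{16} is an antiderivative of f.
Check: d/dz[\frac{z^{3} \sin{\left(2 z \right)}}{4} + z^{2} \sin{\left(2 z \right)} + \frac{3 z^{2} \cos{\left(2 z \right)}}{8} - \frac{3 z \sin{\left(2 z \right)}}{8} + z \cos{\left(2 z \right)} - \frac{3 \sin{\left(2 z \right)}}{4} - \frac{3 \cos{\left(2 z \right)}}{16}] = \frac{z^{3} \cos{\left(2 z \right)}}{2} + 2 z^{2} \cos{\left(2 z \right)} - \frac{\cos{\left(2 z \right)}}{2} = f(z).
F(3) = \frac{111 \sin{\left(6 \right)}}{8} + \frac{99 \cos{\left(6 \right)}}{16}; F(-2) = - \frac{11 \cos{\left(4 \right)}}{16} - 2 \sin{\left(4 \right)}.
Integral = F(3) - F(-2) = \frac{111 \sin{\left(6 \right)}}{8} + 2 \sin{\left(4 \right)} + \frac{11 \cos{\left(4 \right)}}{16} + \frac{99 \cos{\left(6 \right)}}{16}.

Antiderivative: F(z) = \frac{z^{3} \sin{\left(2 z \right)}}{4} + z^{2} \sin{\left(2 z \right)} + \frac{3 z^{2} \cos{\left(2 z \right)}}{8} - \frac{3 z \sin{\left(2 z \right)}}{8} + z \cos{\left(2 z \right)} - \frac{3 \sin{\left(2 z \right)}}{4} - \frac{3 \cos{\left(2 z \right)}}{16}; value = \frac{111 \sin{\left(6 \right)}}{8} + 2 \sin{\left(4 \right)} + \frac{11 \cos{\left(4 \right)}}{16} + \frac{99 \cos{\left(6 \right)}}{16}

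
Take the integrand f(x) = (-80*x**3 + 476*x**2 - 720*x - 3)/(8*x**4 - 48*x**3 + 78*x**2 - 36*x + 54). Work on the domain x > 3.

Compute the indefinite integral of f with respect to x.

Any candidate F(x) must reproduce f(x) exactly when differentiated.
Check: d/dx[(-10*x*log(2*x**2 + 3/2) + 30*log(2*x**2 + 3/2) + 1)/(2*x - 6)] = (-80*x**3 + 476*x**2 - 720*x - 3)/(8*x**4 - 48*x**3 + 78*x**2 - 36*x + 54) = f(x).

F(x) = (-10*x*log(2*x**2 + 3/2) + 30*log(2*x**2 + 3/2) + 1)/(2*x - 6) + C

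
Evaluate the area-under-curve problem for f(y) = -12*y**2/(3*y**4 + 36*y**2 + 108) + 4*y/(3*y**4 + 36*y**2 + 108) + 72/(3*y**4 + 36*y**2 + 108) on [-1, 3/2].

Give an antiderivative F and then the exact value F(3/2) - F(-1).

Antiderivative: F(y) = 2*(6*y - 1)/(3*(y**2 + 6)); value = 130/99

Recognize the product-rule pattern: f = u'v + uv' with u = 1/(y**2/2 + 3), v = 2*y - 1/3, so integration by parts undoes it.
F(y) = 2*(6*y - 1)/(3*(y**2 + 6)) is an antiderivative of f.
Check: d/dy[2*(6*y - 1)/(3*(y**2 + 6))] = (-12*y**2 + 4*y + 72)/(3*y**4 + 36*y**2 + 108), which equals f(y).
F(3/2) = 64/99; F(-1) = -2/3.
Integral = F(3/2) - F(-1) = 130/99.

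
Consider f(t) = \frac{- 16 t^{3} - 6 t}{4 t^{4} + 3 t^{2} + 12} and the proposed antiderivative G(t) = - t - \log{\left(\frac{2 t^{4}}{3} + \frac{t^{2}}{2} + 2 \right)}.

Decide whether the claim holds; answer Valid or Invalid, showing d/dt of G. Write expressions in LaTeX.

d/dt[G] = \frac{- 4 t^{4} - 16 t^{3} - 3 t^{2} - 6 t - 12}{4 t^{4} + 3 t^{2} + 12}
d/dt[G] - f(t) = -1 != 0.

Invalid: d/dt[G] - f = -1, which is not 0.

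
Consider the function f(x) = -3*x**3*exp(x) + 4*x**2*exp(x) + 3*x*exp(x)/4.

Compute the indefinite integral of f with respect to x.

F(x) = (-12*x**3 + 52*x**2 - 101*x + 101)*exp(x)/4 + C

f has the shape u'v + uv' for u = -3*x**3 + 13*x**2 - 101*x/4 + 101/4 and v = exp(x) — it is the derivative of the product u*v.
Check: d/dx[(-12*x**3 + 52*x**2 - 101*x + 101)*exp(x)/4] = -3*x**3*exp(x) + 4*x**2*exp(x) + 3*x*exp(x)/4 = f(x).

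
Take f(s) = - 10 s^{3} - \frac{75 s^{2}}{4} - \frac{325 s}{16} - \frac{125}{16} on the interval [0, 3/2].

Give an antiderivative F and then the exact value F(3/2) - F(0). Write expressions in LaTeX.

The substitution u = s^{2} + \frac{5 s}{4} + \frac{5}{4} works: f is exactly (dF/du)*(du/ds) for that inner function.
F(s) = - \frac{5 s^{4}}{2} - \frac{25 s^{3}}{4} - \frac{325 s^{2}}{32} - \frac{125 s}{16} is an antiderivative of f.
Check: d/ds[- \frac{5 s^{4}}{2} - \frac{25 s^{3}}{4} - \frac{325 s^{2}}{32} - \frac{125 s}{16}] = - 10 s^{3} - \frac{75 s^{2}}{4} - \frac{325 s}{16} - \frac{125}{16} = f(s).
F(3/2) = - \frac{8745}{128}; F(0) = 0.
Integral = F(3/2) - F(0) = - \frac{8745}{128}.

Antiderivative: F(s) = - \frac{5 s^{4}}{2} - \frac{25 s^{3}}{4} - \frac{325 s^{2}}{32} - \frac{125 s}{16}; value = - \frac{8745}{128}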